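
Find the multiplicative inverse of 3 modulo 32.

11

gcd(32, 3):
  32 = 10*3 + 2
  3 = 1*2 + 1
  2 = 2*1
so gcd(32, 3) = 1.
Back-substitute for Bézout coefficients:
  1 = 3 - 1*2
  ... = 3*(11) + 32*(-1)
So 3*11 ≡ 1 (mod 32), and 11 mod 32 = 11.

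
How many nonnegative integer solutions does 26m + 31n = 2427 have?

3

gcd(31, 26):
  31 = 1·26 + 5
  26 = 5·5 + 1
  5 = 5·1
so gcd(31, 26) = 1.
Back-substitute for Bézout coefficients:
  1 = 26 - 5·5
  ... = 26·(6) + 31·(-5)
Scale by 2427: one solution is (14562, -12135). Reduce m mod 31: (23, 59).
General: m = 23 + 31t, n = 59 - 26t.
m ≥ 0 ⇒ t ≥ 0; n ≥ 0 ⇒ t ≤ 2. So t ∈ [0, 2]: 3 solutions.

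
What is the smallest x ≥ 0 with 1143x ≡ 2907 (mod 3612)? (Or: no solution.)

505

gcd(3612, 1143) = 3  (3612 = 3×1143 + 183, 1143 = 6×183 + 45, 183 = 4×45 + 3, 45 = 15×3).
3 divides 2907, so solutions exist.
Back-substituting, 1143×(-79) + 3612×(25) = 3.
So 1143×(-79) ≡ 3 (mod 3612); multiply by 969: x ≡ -76551 (mod 1204).
Smallest nonnegative: x = -76551 mod 1204 = 505.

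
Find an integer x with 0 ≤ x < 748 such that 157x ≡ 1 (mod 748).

gcd(748, 157) = 1  (748 = 4·157 + 120, 157 = 1·120 + 37, 120 = 3·37 + 9, 37 = 4·9 + 1, 9 = 9·1).
Back-substituting, 157·(81) + 748·(-17) = 1.
So 157·81 ≡ 1 (mod 748), and 81 mod 748 = 81.

81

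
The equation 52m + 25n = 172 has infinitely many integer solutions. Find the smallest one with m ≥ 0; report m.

gcd(52, 25) = 1.
1 divides 172, so solutions exist.
By Bézout, 52*(-12) + 25*(25) = 1.
Scale by 172/1 = 172: (m₀, n₀) = (-2064, 4300).
General solution: m = -2064 + 25t, n = 4300 - 52t for integer t.
m ≥ 0: smallest is -2064 mod 25 = 11 (at t = 83), with n = -16.

11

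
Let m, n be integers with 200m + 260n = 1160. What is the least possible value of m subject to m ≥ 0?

11

gcd(260, 200) = 20.
20 divides 1160, so solutions exist.
By Bézout, 200·(4) + 260·(-3) = 20.
Scale by 1160/20 = 58: (m₀, n₀) = (232, -174).
General solution: m = 232 + 13t, n = -174 - 10t for integer t.
m ≥ 0: smallest is 232 mod 13 = 11 (at t = -17), with n = -4.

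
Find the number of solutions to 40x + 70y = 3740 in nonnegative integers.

gcd(70, 40) = 10.
By Bézout, 40·(2) + 70·(-1) = 10.
One solution: (6, 50).
General: x = 6 + 7t, y = 50 - 4t.
x ≥ 0 ⇒ t ≥ 0; y ≥ 0 ⇒ t ≤ 12. So t ∈ [0, 12]: 13 solutions.

13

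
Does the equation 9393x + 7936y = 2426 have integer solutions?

no

gcd(9393, 7936):
  9393 = 1*7936 + 1457
  7936 = 5*1457 + 651
  1457 = 2*651 + 155
  651 = 4*155 + 31
  155 = 5*31
so gcd(9393, 7936) = 31.
31 does not divide 2426 (remainder 8), so no integer solutions.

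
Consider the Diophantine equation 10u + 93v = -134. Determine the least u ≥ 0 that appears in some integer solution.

gcd(93, 10) = 1  (93 = 9·10 + 3, 10 = 3·3 + 1, 3 = 3·1).
1 divides -134, so solutions exist.
Back-substituting, 10·(28) + 93·(-3) = 1.
Scale by -134/1 = -134: (u₀, v₀) = (-3752, 402).
General solution: u = -3752 + 93t, v = 402 - 10t for integer t.
u ≥ 0: smallest is -3752 mod 93 = 61 (at t = 41), with v = -8.

61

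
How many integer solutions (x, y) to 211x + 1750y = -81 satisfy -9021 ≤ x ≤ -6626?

1

gcd(1750, 211):
  1750 = 8*211 + 62
  211 = 3*62 + 25
  62 = 2*25 + 12
  25 = 2*12 + 1
  12 = 12*1
so gcd(1750, 211) = 1.
Back-substitute for Bézout coefficients:
  1 = 25 - 2*12
  ... = 211*(141) + 1750*(-17)
Scale by -81: particular solution (-11421, 1377); reduce x mod 1750: (829, -100).
General solution: x = 829 + 1750t, y = -100 - 211t for integer t.
-9021 ≤ 829 + 1750t ≤ -6626 gives t ∈ [-5, -5], which is 1 value.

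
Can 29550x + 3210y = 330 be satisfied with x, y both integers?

gcd(29550, 3210) = 30.
30 divides 330, so integer solutions exist.

yes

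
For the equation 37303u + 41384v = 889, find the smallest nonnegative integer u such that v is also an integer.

5567

gcd(41384, 37303) = 7  (41384 = 1×37303 + 4081, 37303 = 9×4081 + 574, 4081 = 7×574 + 63, 574 = 9×63 + 7, 63 = 9×7).
7 divides 889, so solutions exist.
Back-substituting, 37303×(649) + 41384×(-585) = 7.
Scale by 889/7 = 127: (u₀, v₀) = (82423, -74295).
General solution: u = 82423 + 5912t, v = -74295 - 5329t for integer t.
u ≥ 0: smallest is 82423 mod 5912 = 5567 (at t = -13), with v = -5018.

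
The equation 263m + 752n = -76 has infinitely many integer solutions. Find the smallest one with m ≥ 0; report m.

gcd(752, 263):
  752 = 2×263 + 226
  263 = 1×226 + 37
  226 = 6×37 + 4
  37 = 9×4 + 1
  4 = 4×1
so gcd(752, 263) = 1.
1 divides -76, so solutions exist.
Back-substitute for Bézout coefficients:
  1 = 37 - 9×4
  ... = 263×(183) + 752×(-64)
Scale by -76/1 = -76: (m₀, n₀) = (-13908, 4864).
General solution: m = -13908 + 752t, n = 4864 - 263t for integer t.
m ≥ 0: smallest is -13908 mod 752 = 380 (at t = 19), with n = -133.

380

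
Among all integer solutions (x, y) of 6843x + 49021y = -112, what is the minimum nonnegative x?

gcd(49021, 6843) = 1  (49021 = 7·6843 + 1120, 6843 = 6·1120 + 123, 1120 = 9·123 + 13, 123 = 9·13 + 6, 13 = 2·6 + 1, 6 = 6·1).
1 divides -112, so solutions exist.
Back-substituting, 6843·(-7572) + 49021·(1057) = 1.
Scale by -112/1 = -112: (x₀, y₀) = (848064, -118384).
General solution: x = 848064 + 49021t, y = -118384 - 6843t for integer t.
x ≥ 0: smallest is 848064 mod 49021 = 14707 (at t = -17), with y = -2053.

14707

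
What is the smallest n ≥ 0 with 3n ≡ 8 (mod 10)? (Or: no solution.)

6

gcd(10, 3) = 1.
1 divides 8, so solutions exist.
By Bézout, 3×(-3) + 10×(1) = 1.
So 3×(-3) ≡ 1 (mod 10); multiply by 8: n ≡ -24 (mod 10).
Smallest nonnegative: n = -24 mod 10 = 6.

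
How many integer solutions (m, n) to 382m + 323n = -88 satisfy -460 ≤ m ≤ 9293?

30

gcd(382, 323) = 1  (382 = 1·323 + 59, 323 = 5·59 + 28, 59 = 2·28 + 3, 28 = 9·3 + 1, 3 = 3·1).
Back-substituting, 382·(-104) + 323·(123) = 1.
Scale by -88: particular solution (9152, -10824); reduce m mod 323: (108, -128).
General solution: m = 108 + 323t, n = -128 - 382t for integer t.
-460 ≤ 108 + 323t ≤ 9293 gives t ∈ [-1, 28], which is 30 values.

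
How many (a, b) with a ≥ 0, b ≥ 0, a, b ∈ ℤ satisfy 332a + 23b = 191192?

25

gcd(332, 23) = 1  (332 = 14·23 + 10, 23 = 2·10 + 3, 10 = 3·3 + 1, 3 = 3·1).
Back-substituting, 332·(7) + 23·(-101) = 1.
Scale by 191192: one solution is (1338344, -19310392). Reduce a mod 23: (20, 8024).
General: a = 20 + 23t, b = 8024 - 332t.
a ≥ 0 ⇒ t ≥ 0; b ≥ 0 ⇒ t ≤ 24. So t ∈ [0, 24]: 25 solutions.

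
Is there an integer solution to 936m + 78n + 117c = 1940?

gcd(936, 78) = 78  (936 = 12*78).
gcd(78, 117) = 39.
39 does not divide 1940 (remainder 29), so no integer solutions.

no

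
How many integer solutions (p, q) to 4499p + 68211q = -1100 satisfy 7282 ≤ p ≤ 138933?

21

gcd(68211, 4499):
  68211 = 15·4499 + 726
  4499 = 6·726 + 143
  726 = 5·143 + 11
  143 = 13·11
so gcd(68211, 4499) = 11.
Back-substitute for Bézout coefficients:
  11 = 726 - 5·143
  ... = 4499·(-470) + 68211·(31)
Scale by -100: particular solution (47000, -3100); reduce p mod 6201: (3593, -237).
General solution: p = 3593 + 6201t, q = -237 - 409t for integer t.
7282 ≤ 3593 + 6201t ≤ 138933 gives t ∈ [1, 21], which is 21 values.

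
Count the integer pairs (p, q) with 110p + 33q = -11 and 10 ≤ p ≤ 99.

gcd(110, 33) = 11  (110 = 3×33 + 11, 33 = 3×11).
Back-substituting, 110×(1) + 33×(-3) = 11.
Scale by -1: particular solution (-1, 3); reduce p mod 3: (2, -7).
General solution: p = 2 + 3t, q = -7 - 10t for integer t.
10 ≤ 2 + 3t ≤ 99 gives t ∈ [3, 32], which is 30 values.

30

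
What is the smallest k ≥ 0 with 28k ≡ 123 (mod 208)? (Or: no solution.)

no solution

gcd(208, 28) = 4.
4 does not divide 123, so the congruence has no solution.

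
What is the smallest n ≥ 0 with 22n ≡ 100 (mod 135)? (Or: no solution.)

gcd(135, 22):
  135 = 6×22 + 3
  22 = 7×3 + 1
  3 = 3×1
so gcd(135, 22) = 1.
1 divides 100, so solutions exist.
Back-substitute for Bézout coefficients:
  1 = 22 - 7×3
  ... = 22×(43) + 135×(-7)
So 22×(43) ≡ 1 (mod 135); multiply by 100: n ≡ 4300 (mod 135).
Smallest nonnegative: n = 4300 mod 135 = 115.

115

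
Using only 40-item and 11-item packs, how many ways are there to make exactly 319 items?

1

Need nonnegative integers with 40j + 11k = 319.
gcd(40, 11) = 1, and 40·(-3) + 11·(11) = 1.
So (j₀, k₀) = (-957, 3509); general j = -957 + 11t, k = 3509 - 40t.
j ≥ 0 ⇒ t ≥ 87; k ≥ 0 ⇒ t ≤ 87. That's 1 value of t.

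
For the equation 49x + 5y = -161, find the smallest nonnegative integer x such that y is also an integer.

gcd(49, 5):
  49 = 9×5 + 4
  5 = 1×4 + 1
  4 = 4×1
so gcd(49, 5) = 1.
1 divides -161, so solutions exist.
Back-substitute for Bézout coefficients:
  1 = 5 - 1×4
  ... = 49×(-1) + 5×(10)
Scale by -161/1 = -161: (x₀, y₀) = (161, -1610).
General solution: x = 161 + 5t, y = -1610 - 49t for integer t.
x ≥ 0: smallest is 161 mod 5 = 1 (at t = -32), with y = -42.

1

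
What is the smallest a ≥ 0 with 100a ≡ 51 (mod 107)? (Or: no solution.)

gcd(107, 100) = 1  (107 = 1·100 + 7, 100 = 14·7 + 2, 7 = 3·2 + 1, 2 = 2·1).
1 divides 51, so solutions exist.
Back-substituting, 100·(-46) + 107·(43) = 1.
So 100·(-46) ≡ 1 (mod 107); multiply by 51: a ≡ -2346 (mod 107).
Smallest nonnegative: a = -2346 mod 107 = 8.

8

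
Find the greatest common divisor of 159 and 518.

1

gcd(518, 159):
  518 = 3*159 + 41
  159 = 3*41 + 36
  41 = 1*36 + 5
  36 = 7*5 + 1
  5 = 5*1
so gcd(518, 159) = 1.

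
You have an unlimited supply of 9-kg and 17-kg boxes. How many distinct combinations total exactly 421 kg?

3

Need nonnegative integers with 9j + 17k = 421.
gcd(9, 17) = 1, and 9·(2) + 17·(-1) = 1.
So (j₀, k₀) = (842, -421); general j = 842 + 17t, k = -421 - 9t.
j ≥ 0 ⇒ t ≥ -49; k ≥ 0 ⇒ t ≤ -47. That's 3 values of t.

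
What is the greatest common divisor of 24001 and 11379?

gcd(24001, 11379):
  24001 = 2×11379 + 1243
  11379 = 9×1243 + 192
  1243 = 6×192 + 91
  192 = 2×91 + 10
  91 = 9×10 + 1
  10 = 10×1
so gcd(24001, 11379) = 1.

1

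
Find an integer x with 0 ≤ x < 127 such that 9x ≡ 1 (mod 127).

113

gcd(127, 9):
  127 = 14*9 + 1
  9 = 9*1
so gcd(127, 9) = 1.
Back-substitute for Bézout coefficients:
  1 = 127 - 14*9
  ... = 9*(-14) + 127*(1)
So 9*-14 ≡ 1 (mod 127), and -14 mod 127 = 113.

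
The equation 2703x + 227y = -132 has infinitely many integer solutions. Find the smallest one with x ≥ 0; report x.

136

gcd(2703, 227):
  2703 = 11*227 + 206
  227 = 1*206 + 21
  206 = 9*21 + 17
  21 = 1*17 + 4
  17 = 4*4 + 1
  4 = 4*1
so gcd(2703, 227) = 1.
1 divides -132, so solutions exist.
Back-substitute for Bézout coefficients:
  1 = 17 - 4*4
  ... = 2703*(54) + 227*(-643)
Scale by -132/1 = -132: (x₀, y₀) = (-7128, 84876).
General solution: x = -7128 + 227t, y = 84876 - 2703t for integer t.
x ≥ 0: smallest is -7128 mod 227 = 136 (at t = 32), with y = -1620.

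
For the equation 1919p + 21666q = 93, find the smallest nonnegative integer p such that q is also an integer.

gcd(21666, 1919):
  21666 = 11·1919 + 557
  1919 = 3·557 + 248
  557 = 2·248 + 61
  248 = 4·61 + 4
  61 = 15·4 + 1
  4 = 4·1
so gcd(21666, 1919) = 1.
1 divides 93, so solutions exist.
Back-substitute for Bézout coefficients:
  1 = 61 - 15·4
  ... = 1919·(-5329) + 21666·(472)
Scale by 93/1 = 93: (p₀, q₀) = (-495597, 43896).
General solution: p = -495597 + 21666t, q = 43896 - 1919t for integer t.
p ≥ 0: smallest is -495597 mod 21666 = 2721 (at t = 23), with q = -241.

2721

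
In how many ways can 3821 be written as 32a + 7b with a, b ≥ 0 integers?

17

gcd(32, 7):
  32 = 4*7 + 4
  7 = 1*4 + 3
  4 = 1*3 + 1
  3 = 3*1
so gcd(32, 7) = 1.
Back-substitute for Bézout coefficients:
  1 = 4 - 1*3
  ... = 32*(2) + 7*(-9)
Scale by 3821: one solution is (7642, -34389). Reduce a mod 7: (5, 523).
General: a = 5 + 7t, b = 523 - 32t.
a ≥ 0 ⇒ t ≥ 0; b ≥ 0 ⇒ t ≤ 16. So t ∈ [0, 16]: 17 solutions.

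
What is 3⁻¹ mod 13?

9

gcd(13, 3) = 1  (13 = 4×3 + 1, 3 = 3×1).
Back-substituting, 3×(-4) + 13×(1) = 1.
So 3×-4 ≡ 1 (mod 13), and -4 mod 13 = 9.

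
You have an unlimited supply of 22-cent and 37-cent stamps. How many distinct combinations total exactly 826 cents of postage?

Need nonnegative integers with 22j + 37k = 826.
gcd(22, 37) = 1, and 22·(-5) + 37·(3) = 1.
So (j₀, k₀) = (-4130, 2478); general j = -4130 + 37t, k = 2478 - 22t.
j ≥ 0 ⇒ t ≥ 112; k ≥ 0 ⇒ t ≤ 112. That's 1 value of t.

1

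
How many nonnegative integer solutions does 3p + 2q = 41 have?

7

gcd(3, 2):
  3 = 1·2 + 1
  2 = 2·1
so gcd(3, 2) = 1.
Back-substitute for Bézout coefficients:
  1 = 3 - 1·2
  ... = 3·(1) + 2·(-1)
Scale by 41: one solution is (41, -41). Reduce p mod 2: (1, 19).
General: p = 1 + 2t, q = 19 - 3t.
p ≥ 0 ⇒ t ≥ 0; q ≥ 0 ⇒ t ≤ 6. So t ∈ [0, 6]: 7 solutions.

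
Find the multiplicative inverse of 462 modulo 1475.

gcd(1475, 462) = 1.
By Bézout, 462×(348) + 1475×(-109) = 1.
So 462×348 ≡ 1 (mod 1475), and 348 mod 1475 = 348.

348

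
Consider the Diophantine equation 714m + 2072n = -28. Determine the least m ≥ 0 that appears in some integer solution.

58

gcd(2072, 714) = 14  (2072 = 2×714 + 644, 714 = 1×644 + 70, 644 = 9×70 + 14, 70 = 5×14).
14 divides -28, so solutions exist.
Back-substituting, 714×(-29) + 2072×(10) = 14.
Scale by -28/14 = -2: (m₀, n₀) = (58, -20).
General solution: m = 58 + 148t, n = -20 - 51t for integer t.
m ≥ 0: smallest is 58 mod 148 = 58 (at t = 0), with n = -20.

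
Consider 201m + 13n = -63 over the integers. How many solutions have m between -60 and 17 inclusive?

gcd(201, 13) = 1  (201 = 15*13 + 6, 13 = 2*6 + 1, 6 = 6*1).
Back-substituting, 201*(-2) + 13*(31) = 1.
Scale by -63: particular solution (126, -1953); reduce m mod 13: (9, -144).
General solution: m = 9 + 13t, n = -144 - 201t for integer t.
-60 ≤ 9 + 13t ≤ 17 gives t ∈ [-5, 0], which is 6 values.

6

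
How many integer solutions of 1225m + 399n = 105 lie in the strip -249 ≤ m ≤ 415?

11

gcd(1225, 399):
  1225 = 3·399 + 28
  399 = 14·28 + 7
  28 = 4·7
so gcd(1225, 399) = 7.
Back-substitute for Bézout coefficients:
  7 = 399 - 14·28
  ... = 1225·(-14) + 399·(43)
Scale by 15: particular solution (-210, 645); reduce m mod 57: (18, -55).
General solution: m = 18 + 57t, n = -55 - 175t for integer t.
-249 ≤ 18 + 57t ≤ 415 gives t ∈ [-4, 6], which is 11 values.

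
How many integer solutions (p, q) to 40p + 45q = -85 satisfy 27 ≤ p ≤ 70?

4

gcd(45, 40) = 5.
By Bézout, 40×(-1) + 45×(1) = 5.
Particular solution: (8, -9).
General solution: p = 8 + 9t, q = -9 - 8t for integer t.
27 ≤ 8 + 9t ≤ 70 gives t ∈ [3, 6], which is 4 values.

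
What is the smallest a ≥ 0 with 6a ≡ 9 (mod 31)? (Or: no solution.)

17

gcd(31, 6):
  31 = 5*6 + 1
  6 = 6*1
so gcd(31, 6) = 1.
1 divides 9, so solutions exist.
Back-substitute for Bézout coefficients:
  1 = 31 - 5*6
  ... = 6*(-5) + 31*(1)
So 6*(-5) ≡ 1 (mod 31); multiply by 9: a ≡ -45 (mod 31).
Smallest nonnegative: a = -45 mod 31 = 17.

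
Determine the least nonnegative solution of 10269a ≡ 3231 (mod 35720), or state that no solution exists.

26579

gcd(35720, 10269):
  35720 = 3*10269 + 4913
  10269 = 2*4913 + 443
  4913 = 11*443 + 40
  443 = 11*40 + 3
  40 = 13*3 + 1
  3 = 3*1
so gcd(35720, 10269) = 1.
1 divides 3231, so solutions exist.
Back-substitute for Bézout coefficients:
  1 = 40 - 13*3
  ... = 10269*(-11611) + 35720*(3338)
So 10269*(-11611) ≡ 1 (mod 35720); multiply by 3231: a ≡ -37515141 (mod 35720).
Smallest nonnegative: a = -37515141 mod 35720 = 26579.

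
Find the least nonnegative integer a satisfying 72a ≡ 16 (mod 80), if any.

gcd(80, 72) = 8  (80 = 1×72 + 8, 72 = 9×8).
8 divides 16, so solutions exist.
Back-substituting, 72×(-1) + 80×(1) = 8.
So 72×(-1) ≡ 8 (mod 80); multiply by 2: a ≡ -2 (mod 10).
Smallest nonnegative: a = -2 mod 10 = 8.

8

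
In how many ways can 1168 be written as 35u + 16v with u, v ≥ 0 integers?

gcd(35, 16) = 1  (35 = 2·16 + 3, 16 = 5·3 + 1, 3 = 3·1).
Back-substituting, 35·(-5) + 16·(11) = 1.
Scale by 1168: one solution is (-5840, 12848). Reduce u mod 16: (0, 73).
General: u = 0 + 16t, v = 73 - 35t.
u ≥ 0 ⇒ t ≥ 0; v ≥ 0 ⇒ t ≤ 2. So t ∈ [0, 2]: 3 solutions.

3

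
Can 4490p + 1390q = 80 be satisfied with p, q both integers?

gcd(4490, 1390) = 10.
10 divides 80, so integer solutions exist.

yes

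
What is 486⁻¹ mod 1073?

903

gcd(1073, 486) = 1  (1073 = 2*486 + 101, 486 = 4*101 + 82, 101 = 1*82 + 19, 82 = 4*19 + 6, 19 = 3*6 + 1, 6 = 6*1).
Back-substituting, 486*(-170) + 1073*(77) = 1.
So 486*-170 ≡ 1 (mod 1073), and -170 mod 1073 = 903.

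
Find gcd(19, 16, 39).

1

gcd(19, 16) = 1.
gcd(1, 39) = 1.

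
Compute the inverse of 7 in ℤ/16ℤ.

7

gcd(16, 7) = 1.
By Bézout, 7·(7) + 16·(-3) = 1.
So 7·7 ≡ 1 (mod 16), and 7 mod 16 = 7.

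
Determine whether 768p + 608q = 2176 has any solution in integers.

yes

gcd(768, 608) = 32  (768 = 1×608 + 160, 608 = 3×160 + 128, 160 = 1×128 + 32, 128 = 4×32).
32 divides 2176, so integer solutions exist.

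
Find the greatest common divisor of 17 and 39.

gcd(39, 17) = 1  (39 = 2·17 + 5, 17 = 3·5 + 2, 5 = 2·2 + 1, 2 = 2·1).

1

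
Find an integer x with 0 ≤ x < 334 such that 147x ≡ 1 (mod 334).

gcd(334, 147) = 1.
By Bézout, 147*(25) + 334*(-11) = 1.
So 147*25 ≡ 1 (mod 334), and 25 mod 334 = 25.

25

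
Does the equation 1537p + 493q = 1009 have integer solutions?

no

gcd(1537, 493) = 29  (1537 = 3*493 + 58, 493 = 8*58 + 29, 58 = 2*29).
29 does not divide 1009 (remainder 23), so no integer solutions.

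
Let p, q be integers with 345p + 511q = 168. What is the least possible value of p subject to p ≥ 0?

196

gcd(511, 345) = 1  (511 = 1·345 + 166, 345 = 2·166 + 13, 166 = 12·13 + 10, 13 = 1·10 + 3, 10 = 3·3 + 1, 3 = 3·1).
1 divides 168, so solutions exist.
Back-substituting, 345·(-157) + 511·(106) = 1.
Scale by 168/1 = 168: (p₀, q₀) = (-26376, 17808).
General solution: p = -26376 + 511t, q = 17808 - 345t for integer t.
p ≥ 0: smallest is -26376 mod 511 = 196 (at t = 52), with q = -132.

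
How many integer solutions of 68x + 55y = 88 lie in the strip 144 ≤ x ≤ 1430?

gcd(68, 55) = 1  (68 = 1·55 + 13, 55 = 4·13 + 3, 13 = 4·3 + 1, 3 = 3·1).
Back-substituting, 68·(17) + 55·(-21) = 1.
Scale by 88: particular solution (1496, -1848); reduce x mod 55: (11, -12).
General solution: x = 11 + 55t, y = -12 - 68t for integer t.
144 ≤ 11 + 55t ≤ 1430 gives t ∈ [3, 25], which is 23 values.

23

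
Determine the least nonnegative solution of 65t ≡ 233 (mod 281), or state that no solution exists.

250

gcd(281, 65) = 1.
1 divides 233, so solutions exist.
By Bézout, 65*(-134) + 281*(31) = 1.
So 65*(-134) ≡ 1 (mod 281); multiply by 233: t ≡ -31222 (mod 281).
Smallest nonnegative: t = -31222 mod 281 = 250.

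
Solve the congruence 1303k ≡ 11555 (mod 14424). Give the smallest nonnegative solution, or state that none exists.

6053

gcd(14424, 1303):
  14424 = 11*1303 + 91
  1303 = 14*91 + 29
  91 = 3*29 + 4
  29 = 7*4 + 1
  4 = 4*1
so gcd(14424, 1303) = 1.
1 divides 11555, so solutions exist.
Back-substitute for Bézout coefficients:
  1 = 29 - 7*4
  ... = 1303*(3487) + 14424*(-315)
So 1303*(3487) ≡ 1 (mod 14424); multiply by 11555: k ≡ 40292285 (mod 14424).
Smallest nonnegative: k = 40292285 mod 14424 = 6053.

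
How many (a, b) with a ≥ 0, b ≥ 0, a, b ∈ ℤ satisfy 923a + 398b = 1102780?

3

gcd(923, 398):
  923 = 2·398 + 127
  398 = 3·127 + 17
  127 = 7·17 + 8
  17 = 2·8 + 1
  8 = 8·1
so gcd(923, 398) = 1.
Back-substitute for Bézout coefficients:
  1 = 17 - 2·8
  ... = 923·(-47) + 398·(109)
Scale by 1102780: one solution is (-51830660, 120203020). Reduce a mod 398: (84, 2576).
General: a = 84 + 398t, b = 2576 - 923t.
a ≥ 0 ⇒ t ≥ 0; b ≥ 0 ⇒ t ≤ 2. So t ∈ [0, 2]: 3 solutions.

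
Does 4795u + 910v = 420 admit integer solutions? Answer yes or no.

gcd(4795, 910) = 35  (4795 = 5·910 + 245, 910 = 3·245 + 175, 245 = 1·175 + 70, 175 = 2·70 + 35, 70 = 2·35).
35 divides 420, so integer solutions exist.

yes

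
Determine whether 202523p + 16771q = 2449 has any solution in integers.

gcd(202523, 16771) = 31  (202523 = 12×16771 + 1271, 16771 = 13×1271 + 248, 1271 = 5×248 + 31, 248 = 8×31).
31 divides 2449, so integer solutions exist.

yes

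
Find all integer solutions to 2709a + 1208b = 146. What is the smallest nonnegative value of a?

722

gcd(2709, 1208) = 1.
1 divides 146, so solutions exist.
By Bézout, 2709*(-235) + 1208*(527) = 1.
Scale by 146/1 = 146: (a₀, b₀) = (-34310, 76942).
General solution: a = -34310 + 1208t, b = 76942 - 2709t for integer t.
a ≥ 0: smallest is -34310 mod 1208 = 722 (at t = 29), with b = -1619.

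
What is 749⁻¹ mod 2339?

gcd(2339, 749) = 1  (2339 = 3*749 + 92, 749 = 8*92 + 13, 92 = 7*13 + 1, 13 = 13*1).
Back-substituting, 749*(-178) + 2339*(57) = 1.
So 749*-178 ≡ 1 (mod 2339), and -178 mod 2339 = 2161.

2161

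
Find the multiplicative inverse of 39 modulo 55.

24

gcd(55, 39):
  55 = 1×39 + 16
  39 = 2×16 + 7
  16 = 2×7 + 2
  7 = 3×2 + 1
  2 = 2×1
so gcd(55, 39) = 1.
Back-substitute for Bézout coefficients:
  1 = 7 - 3×2
  ... = 39×(24) + 55×(-17)
So 39×24 ≡ 1 (mod 55), and 24 mod 55 = 24.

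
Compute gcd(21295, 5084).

1

gcd(21295, 5084):
  21295 = 4×5084 + 959
  5084 = 5×959 + 289
  959 = 3×289 + 92
  289 = 3×92 + 13
  92 = 7×13 + 1
  13 = 13×1
so gcd(21295, 5084) = 1.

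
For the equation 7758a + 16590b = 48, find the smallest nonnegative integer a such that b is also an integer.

556

gcd(16590, 7758) = 6.
6 divides 48, so solutions exist.
By Bézout, 7758×(-1313) + 16590×(614) = 6.
Scale by 48/6 = 8: (a₀, b₀) = (-10504, 4912).
General solution: a = -10504 + 2765t, b = 4912 - 1293t for integer t.
a ≥ 0: smallest is -10504 mod 2765 = 556 (at t = 4), with b = -260.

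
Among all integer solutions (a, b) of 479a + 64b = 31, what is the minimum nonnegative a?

gcd(479, 64):
  479 = 7·64 + 31
  64 = 2·31 + 2
  31 = 15·2 + 1
  2 = 2·1
so gcd(479, 64) = 1.
1 divides 31, so solutions exist.
Back-substitute for Bézout coefficients:
  1 = 31 - 15·2
  ... = 479·(31) + 64·(-232)
Scale by 31/1 = 31: (a₀, b₀) = (961, -7192).
General solution: a = 961 + 64t, b = -7192 - 479t for integer t.
a ≥ 0: smallest is 961 mod 64 = 1 (at t = -15), with b = -7.

1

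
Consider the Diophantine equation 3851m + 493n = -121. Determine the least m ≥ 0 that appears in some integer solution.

gcd(3851, 493):
  3851 = 7×493 + 400
  493 = 1×400 + 93
  400 = 4×93 + 28
  93 = 3×28 + 9
  28 = 3×9 + 1
  9 = 9×1
so gcd(3851, 493) = 1.
1 divides -121, so solutions exist.
Back-substitute for Bézout coefficients:
  1 = 28 - 3×9
  ... = 3851×(53) + 493×(-414)
Scale by -121/1 = -121: (m₀, n₀) = (-6413, 50094).
General solution: m = -6413 + 493t, n = 50094 - 3851t for integer t.
m ≥ 0: smallest is -6413 mod 493 = 489 (at t = 14), with n = -3820.

489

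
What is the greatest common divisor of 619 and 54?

1

gcd(619, 54):
  619 = 11·54 + 25
  54 = 2·25 + 4
  25 = 6·4 + 1
  4 = 4·1
so gcd(619, 54) = 1.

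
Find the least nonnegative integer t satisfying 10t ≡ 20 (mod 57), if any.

gcd(57, 10) = 1.
1 divides 20, so solutions exist.
By Bézout, 10×(-17) + 57×(3) = 1.
So 10×(-17) ≡ 1 (mod 57); multiply by 20: t ≡ -340 (mod 57).
Smallest nonnegative: t = -340 mod 57 = 2.

2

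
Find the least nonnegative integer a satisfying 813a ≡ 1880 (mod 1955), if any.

gcd(1955, 813):
  1955 = 2*813 + 329
  813 = 2*329 + 155
  329 = 2*155 + 19
  155 = 8*19 + 3
  19 = 6*3 + 1
  3 = 3*1
so gcd(1955, 813) = 1.
1 divides 1880, so solutions exist.
Back-substitute for Bézout coefficients:
  1 = 19 - 6*3
  ... = 813*(-618) + 1955*(257)
So 813*(-618) ≡ 1 (mod 1955); multiply by 1880: a ≡ -1161840 (mod 1955).
Smallest nonnegative: a = -1161840 mod 1955 = 1385.

1385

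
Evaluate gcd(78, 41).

1

gcd(78, 41):
  78 = 1*41 + 37
  41 = 1*37 + 4
  37 = 9*4 + 1
  4 = 4*1
so gcd(78, 41) = 1.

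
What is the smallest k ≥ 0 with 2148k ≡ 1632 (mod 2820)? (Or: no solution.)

gcd(2820, 2148) = 12.
12 divides 1632, so solutions exist.
By Bézout, 2148×(-21) + 2820×(16) = 12.
So 2148×(-21) ≡ 12 (mod 2820); multiply by 136: k ≡ -2856 (mod 235).
Smallest nonnegative: k = -2856 mod 235 = 199.

199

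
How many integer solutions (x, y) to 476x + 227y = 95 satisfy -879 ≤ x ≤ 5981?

30

gcd(476, 227) = 1.
By Bézout, 476×(31) + 227×(-65) = 1.
Particular solution: (221, -463).
General solution: x = 221 + 227t, y = -463 - 476t for integer t.
-879 ≤ 221 + 227t ≤ 5981 gives t ∈ [-4, 25], which is 30 values.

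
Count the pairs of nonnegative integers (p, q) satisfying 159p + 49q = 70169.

gcd(159, 49) = 1.
By Bézout, 159*(-4) + 49*(13) = 1.
One solution: (45, 1286).
General: p = 45 + 49t, q = 1286 - 159t.
p ≥ 0 ⇒ t ≥ 0; q ≥ 0 ⇒ t ≤ 8. So t ∈ [0, 8]: 9 solutions.

9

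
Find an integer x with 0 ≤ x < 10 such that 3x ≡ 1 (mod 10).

7

gcd(10, 3) = 1  (10 = 3×3 + 1, 3 = 3×1).
Back-substituting, 3×(-3) + 10×(1) = 1.
So 3×-3 ≡ 1 (mod 10), and -3 mod 10 = 7.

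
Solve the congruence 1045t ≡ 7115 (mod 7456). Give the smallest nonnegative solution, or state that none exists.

863

gcd(7456, 1045):
  7456 = 7*1045 + 141
  1045 = 7*141 + 58
  141 = 2*58 + 25
  58 = 2*25 + 8
  25 = 3*8 + 1
  8 = 8*1
so gcd(7456, 1045) = 1.
1 divides 7115, so solutions exist.
Back-substitute for Bézout coefficients:
  1 = 25 - 3*8
  ... = 1045*(-899) + 7456*(126)
So 1045*(-899) ≡ 1 (mod 7456); multiply by 7115: t ≡ -6396385 (mod 7456).
Smallest nonnegative: t = -6396385 mod 7456 = 863.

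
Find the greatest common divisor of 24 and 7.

gcd(24, 7):
  24 = 3×7 + 3
  7 = 2×3 + 1
  3 = 3×1
so gcd(24, 7) = 1.

1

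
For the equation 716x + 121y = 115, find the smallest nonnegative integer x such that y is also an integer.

gcd(716, 121):
  716 = 5×121 + 111
  121 = 1×111 + 10
  111 = 11×10 + 1
  10 = 10×1
so gcd(716, 121) = 1.
1 divides 115, so solutions exist.
Back-substitute for Bézout coefficients:
  1 = 111 - 11×10
  ... = 716×(12) + 121×(-71)
Scale by 115/1 = 115: (x₀, y₀) = (1380, -8165).
General solution: x = 1380 + 121t, y = -8165 - 716t for integer t.
x ≥ 0: smallest is 1380 mod 121 = 49 (at t = -11), with y = -289.

49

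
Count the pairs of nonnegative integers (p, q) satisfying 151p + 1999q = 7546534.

25

gcd(1999, 151) = 1.
By Bézout, 151*(-278) + 1999*(21) = 1.
One solution: (55, 3771).
General: p = 55 + 1999t, q = 3771 - 151t.
p ≥ 0 ⇒ t ≥ 0; q ≥ 0 ⇒ t ≤ 24. So t ∈ [0, 24]: 25 solutions.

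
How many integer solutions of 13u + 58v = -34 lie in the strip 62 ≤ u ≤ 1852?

gcd(58, 13) = 1  (58 = 4·13 + 6, 13 = 2·6 + 1, 6 = 6·1).
Back-substituting, 13·(9) + 58·(-2) = 1.
Scale by -34: particular solution (-306, 68); reduce u mod 58: (42, -10).
General solution: u = 42 + 58t, v = -10 - 13t for integer t.
62 ≤ 42 + 58t ≤ 1852 gives t ∈ [1, 31], which is 31 values.

31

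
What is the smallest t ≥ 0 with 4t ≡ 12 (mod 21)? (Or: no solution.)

3

gcd(21, 4) = 1  (21 = 5*4 + 1, 4 = 4*1).
1 divides 12, so solutions exist.
Back-substituting, 4*(-5) + 21*(1) = 1.
So 4*(-5) ≡ 1 (mod 21); multiply by 12: t ≡ -60 (mod 21).
Smallest nonnegative: t = -60 mod 21 = 3.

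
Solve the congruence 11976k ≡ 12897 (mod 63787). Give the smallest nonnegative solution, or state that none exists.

gcd(63787, 11976):
  63787 = 5*11976 + 3907
  11976 = 3*3907 + 255
  3907 = 15*255 + 82
  255 = 3*82 + 9
  82 = 9*9 + 1
  9 = 9*1
so gcd(63787, 11976) = 1.
1 divides 12897, so solutions exist.
Back-substitute for Bézout coefficients:
  1 = 82 - 9*9
  ... = 11976*(-7004) + 63787*(1315)
So 11976*(-7004) ≡ 1 (mod 63787); multiply by 12897: k ≡ -90330588 (mod 63787).
Smallest nonnegative: k = -90330588 mod 63787 = 55591.

55591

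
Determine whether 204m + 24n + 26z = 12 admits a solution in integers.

yes

gcd(204, 24) = 12  (204 = 8×24 + 12, 24 = 2×12).
gcd(12, 26) = 2.
2 divides 12, so integer solutions exist.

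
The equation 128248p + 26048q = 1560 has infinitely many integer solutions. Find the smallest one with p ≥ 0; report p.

gcd(128248, 26048) = 8.
8 divides 1560, so solutions exist.
By Bézout, 128248*(1543) + 26048*(-7597) = 8.
Scale by 1560/8 = 195: (p₀, q₀) = (300885, -1481415).
General solution: p = 300885 + 3256t, q = -1481415 - 16031t for integer t.
p ≥ 0: smallest is 300885 mod 3256 = 1333 (at t = -92), with q = -6563.

1333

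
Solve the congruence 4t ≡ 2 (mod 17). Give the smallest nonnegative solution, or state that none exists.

9

gcd(17, 4) = 1  (17 = 4×4 + 1, 4 = 4×1).
1 divides 2, so solutions exist.
Back-substituting, 4×(-4) + 17×(1) = 1.
So 4×(-4) ≡ 1 (mod 17); multiply by 2: t ≡ -8 (mod 17).
Smallest nonnegative: t = -8 mod 17 = 9.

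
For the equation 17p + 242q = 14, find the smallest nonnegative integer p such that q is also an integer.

gcd(242, 17) = 1.
1 divides 14, so solutions exist.
By Bézout, 17·(57) + 242·(-4) = 1.
Scale by 14/1 = 14: (p₀, q₀) = (798, -56).
General solution: p = 798 + 242t, q = -56 - 17t for integer t.
p ≥ 0: smallest is 798 mod 242 = 72 (at t = -3), with q = -5.

72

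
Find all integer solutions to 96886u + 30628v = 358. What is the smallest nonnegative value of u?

gcd(96886, 30628):
  96886 = 3·30628 + 5002
  30628 = 6·5002 + 616
  5002 = 8·616 + 74
  616 = 8·74 + 24
  74 = 3·24 + 2
  24 = 12·2
so gcd(96886, 30628) = 2.
2 divides 358, so solutions exist.
Back-substitute for Bézout coefficients:
  2 = 74 - 3·24
  ... = 96886·(1243) + 30628·(-3932)
Scale by 358/2 = 179: (u₀, v₀) = (222497, -703828).
General solution: u = 222497 + 15314t, v = -703828 - 48443t for integer t.
u ≥ 0: smallest is 222497 mod 15314 = 8101 (at t = -14), with v = -25626.

8101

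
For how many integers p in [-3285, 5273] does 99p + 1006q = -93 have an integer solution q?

9

gcd(1006, 99):
  1006 = 10*99 + 16
  99 = 6*16 + 3
  16 = 5*3 + 1
  3 = 3*1
so gcd(1006, 99) = 1.
Back-substitute for Bézout coefficients:
  1 = 16 - 5*3
  ... = 99*(-315) + 1006*(31)
Scale by -93: particular solution (29295, -2883); reduce p mod 1006: (121, -12).
General solution: p = 121 + 1006t, q = -12 - 99t for integer t.
-3285 ≤ 121 + 1006t ≤ 5273 gives t ∈ [-3, 5], which is 9 values.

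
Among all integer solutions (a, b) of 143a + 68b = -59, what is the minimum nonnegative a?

11

gcd(143, 68):
  143 = 2·68 + 7
  68 = 9·7 + 5
  7 = 1·5 + 2
  5 = 2·2 + 1
  2 = 2·1
so gcd(143, 68) = 1.
1 divides -59, so solutions exist.
Back-substitute for Bézout coefficients:
  1 = 5 - 2·2
  ... = 143·(-29) + 68·(61)
Scale by -59/1 = -59: (a₀, b₀) = (1711, -3599).
General solution: a = 1711 + 68t, b = -3599 - 143t for integer t.
a ≥ 0: smallest is 1711 mod 68 = 11 (at t = -25), with b = -24.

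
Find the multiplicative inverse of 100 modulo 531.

154

gcd(531, 100):
  531 = 5·100 + 31
  100 = 3·31 + 7
  31 = 4·7 + 3
  7 = 2·3 + 1
  3 = 3·1
so gcd(531, 100) = 1.
Back-substitute for Bézout coefficients:
  1 = 7 - 2·3
  ... = 100·(154) + 531·(-29)
So 100·154 ≡ 1 (mod 531), and 154 mod 531 = 154.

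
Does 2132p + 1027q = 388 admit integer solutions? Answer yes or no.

no

gcd(2132, 1027) = 13  (2132 = 2×1027 + 78, 1027 = 13×78 + 13, 78 = 6×13).
13 does not divide 388 (remainder 11), so no integer solutions.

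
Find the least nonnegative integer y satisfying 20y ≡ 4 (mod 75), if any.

no solution

gcd(75, 20):
  75 = 3*20 + 15
  20 = 1*15 + 5
  15 = 3*5
so gcd(75, 20) = 5.
5 does not divide 4, so the congruence has no solution.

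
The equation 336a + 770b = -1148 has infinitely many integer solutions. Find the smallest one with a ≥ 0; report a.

gcd(770, 336):
  770 = 2*336 + 98
  336 = 3*98 + 42
  98 = 2*42 + 14
  42 = 3*14
so gcd(770, 336) = 14.
14 divides -1148, so solutions exist.
Back-substitute for Bézout coefficients:
  14 = 98 - 2*42
  ... = 336*(-16) + 770*(7)
Scale by -1148/14 = -82: (a₀, b₀) = (1312, -574).
General solution: a = 1312 + 55t, b = -574 - 24t for integer t.
a ≥ 0: smallest is 1312 mod 55 = 47 (at t = -23), with b = -22.

47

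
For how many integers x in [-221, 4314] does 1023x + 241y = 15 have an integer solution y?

gcd(1023, 241) = 1  (1023 = 4·241 + 59, 241 = 4·59 + 5, 59 = 11·5 + 4, 5 = 1·4 + 1, 4 = 4·1).
Back-substituting, 1023·(-49) + 241·(208) = 1.
Scale by 15: particular solution (-735, 3120); reduce x mod 241: (229, -972).
General solution: x = 229 + 241t, y = -972 - 1023t for integer t.
-221 ≤ 229 + 241t ≤ 4314 gives t ∈ [-1, 16], which is 18 values.

18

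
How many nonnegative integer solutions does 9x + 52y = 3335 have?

7

gcd(52, 9):
  52 = 5·9 + 7
  9 = 1·7 + 2
  7 = 3·2 + 1
  2 = 2·1
so gcd(52, 9) = 1.
Back-substitute for Bézout coefficients:
  1 = 7 - 3·2
  ... = 9·(-23) + 52·(4)
Scale by 3335: one solution is (-76705, 13340). Reduce x mod 52: (47, 56).
General: x = 47 + 52t, y = 56 - 9t.
x ≥ 0 ⇒ t ≥ 0; y ≥ 0 ⇒ t ≤ 6. So t ∈ [0, 6]: 7 solutions.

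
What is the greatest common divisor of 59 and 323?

1

gcd(323, 59):
  323 = 5·59 + 28
  59 = 2·28 + 3
  28 = 9·3 + 1
  3 = 3·1
so gcd(323, 59) = 1.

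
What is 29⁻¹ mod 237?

188

gcd(237, 29) = 1.
By Bézout, 29×(-49) + 237×(6) = 1.
So 29×-49 ≡ 1 (mod 237), and -49 mod 237 = 188.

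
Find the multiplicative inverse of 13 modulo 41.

19

gcd(41, 13) = 1.
By Bézout, 13·(19) + 41·(-6) = 1.
So 13·19 ≡ 1 (mod 41), and 19 mod 41 = 19.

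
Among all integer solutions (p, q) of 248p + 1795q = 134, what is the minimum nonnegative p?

623

gcd(1795, 248):
  1795 = 7×248 + 59
  248 = 4×59 + 12
  59 = 4×12 + 11
  12 = 1×11 + 1
  11 = 11×1
so gcd(1795, 248) = 1.
1 divides 134, so solutions exist.
Back-substitute for Bézout coefficients:
  1 = 12 - 1×11
  ... = 248×(152) + 1795×(-21)
Scale by 134/1 = 134: (p₀, q₀) = (20368, -2814).
General solution: p = 20368 + 1795t, q = -2814 - 248t for integer t.
p ≥ 0: smallest is 20368 mod 1795 = 623 (at t = -11), with q = -86.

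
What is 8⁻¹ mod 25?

gcd(25, 8) = 1  (25 = 3×8 + 1, 8 = 8×1).
Back-substituting, 8×(-3) + 25×(1) = 1.
So 8×-3 ≡ 1 (mod 25), and -3 mod 25 = 22.

22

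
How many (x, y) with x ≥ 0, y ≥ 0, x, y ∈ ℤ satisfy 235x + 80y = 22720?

7

gcd(235, 80) = 5  (235 = 2×80 + 75, 80 = 1×75 + 5, 75 = 15×5).
Back-substituting, 235×(-1) + 80×(3) = 5.
Scale by 4544: one solution is (-4544, 13632). Reduce x mod 16: (0, 284).
General: x = 0 + 16t, y = 284 - 47t.
x ≥ 0 ⇒ t ≥ 0; y ≥ 0 ⇒ t ≤ 6. So t ∈ [0, 6]: 7 solutions.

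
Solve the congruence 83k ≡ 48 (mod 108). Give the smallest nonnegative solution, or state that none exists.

gcd(108, 83):
  108 = 1*83 + 25
  83 = 3*25 + 8
  25 = 3*8 + 1
  8 = 8*1
so gcd(108, 83) = 1.
1 divides 48, so solutions exist.
Back-substitute for Bézout coefficients:
  1 = 25 - 3*8
  ... = 83*(-13) + 108*(10)
So 83*(-13) ≡ 1 (mod 108); multiply by 48: k ≡ -624 (mod 108).
Smallest nonnegative: k = -624 mod 108 = 24.

24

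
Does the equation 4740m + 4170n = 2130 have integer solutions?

gcd(4740, 4170) = 30  (4740 = 1·4170 + 570, 4170 = 7·570 + 180, 570 = 3·180 + 30, 180 = 6·30).
30 divides 2130, so integer solutions exist.

yes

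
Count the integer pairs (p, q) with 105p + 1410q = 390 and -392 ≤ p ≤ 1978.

25

gcd(1410, 105) = 15  (1410 = 13×105 + 45, 105 = 2×45 + 15, 45 = 3×15).
Back-substituting, 105×(27) + 1410×(-2) = 15.
Scale by 26: particular solution (702, -52); reduce p mod 94: (44, -3).
General solution: p = 44 + 94t, q = -3 - 7t for integer t.
-392 ≤ 44 + 94t ≤ 1978 gives t ∈ [-4, 20], which is 25 values.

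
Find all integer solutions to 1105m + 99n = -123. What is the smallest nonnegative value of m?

48

gcd(1105, 99):
  1105 = 11×99 + 16
  99 = 6×16 + 3
  16 = 5×3 + 1
  3 = 3×1
so gcd(1105, 99) = 1.
1 divides -123, so solutions exist.
Back-substitute for Bézout coefficients:
  1 = 16 - 5×3
  ... = 1105×(31) + 99×(-346)
Scale by -123/1 = -123: (m₀, n₀) = (-3813, 42558).
General solution: m = -3813 + 99t, n = 42558 - 1105t for integer t.
m ≥ 0: smallest is -3813 mod 99 = 48 (at t = 39), with n = -537.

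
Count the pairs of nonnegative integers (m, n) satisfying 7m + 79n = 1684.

gcd(79, 7):
  79 = 11·7 + 2
  7 = 3·2 + 1
  2 = 2·1
so gcd(79, 7) = 1.
Back-substitute for Bézout coefficients:
  1 = 7 - 3·2
  ... = 7·(34) + 79·(-3)
Scale by 1684: one solution is (57256, -5052). Reduce m mod 79: (60, 16).
General: m = 60 + 79t, n = 16 - 7t.
m ≥ 0 ⇒ t ≥ 0; n ≥ 0 ⇒ t ≤ 2. So t ∈ [0, 2]: 3 solutions.

3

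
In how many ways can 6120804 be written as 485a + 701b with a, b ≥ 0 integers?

gcd(701, 485) = 1  (701 = 1×485 + 216, 485 = 2×216 + 53, 216 = 4×53 + 4, 53 = 13×4 + 1, 4 = 4×1).
Back-substituting, 485×(172) + 701×(-119) = 1.
Scale by 6120804: one solution is (1052778288, -728375676). Reduce a mod 701: (365, 8479).
General: a = 365 + 701t, b = 8479 - 485t.
a ≥ 0 ⇒ t ≥ 0; b ≥ 0 ⇒ t ≤ 17. So t ∈ [0, 17]: 18 solutions.

18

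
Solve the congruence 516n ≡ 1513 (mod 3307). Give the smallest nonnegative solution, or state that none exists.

gcd(3307, 516) = 1  (3307 = 6*516 + 211, 516 = 2*211 + 94, 211 = 2*94 + 23, 94 = 4*23 + 2, 23 = 11*2 + 1, 2 = 2*1).
1 divides 1513, so solutions exist.
Back-substituting, 516*(-1583) + 3307*(247) = 1.
So 516*(-1583) ≡ 1 (mod 3307); multiply by 1513: n ≡ -2395079 (mod 3307).
Smallest nonnegative: n = -2395079 mod 3307 = 2496.

2496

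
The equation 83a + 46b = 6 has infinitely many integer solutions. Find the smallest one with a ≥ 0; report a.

30

gcd(83, 46) = 1.
1 divides 6, so solutions exist.
By Bézout, 83*(5) + 46*(-9) = 1.
Scale by 6/1 = 6: (a₀, b₀) = (30, -54).
General solution: a = 30 + 46t, b = -54 - 83t for integer t.
a ≥ 0: smallest is 30 mod 46 = 30 (at t = 0), with b = -54.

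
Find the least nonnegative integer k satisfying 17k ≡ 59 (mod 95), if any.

gcd(95, 17) = 1  (95 = 5*17 + 10, 17 = 1*10 + 7, 10 = 1*7 + 3, 7 = 2*3 + 1, 3 = 3*1).
1 divides 59, so solutions exist.
Back-substituting, 17*(28) + 95*(-5) = 1.
So 17*(28) ≡ 1 (mod 95); multiply by 59: k ≡ 1652 (mod 95).
Smallest nonnegative: k = 1652 mod 95 = 37.

37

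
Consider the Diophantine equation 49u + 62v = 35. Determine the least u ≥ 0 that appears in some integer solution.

gcd(62, 49):
  62 = 1*49 + 13
  49 = 3*13 + 10
  13 = 1*10 + 3
  10 = 3*3 + 1
  3 = 3*1
so gcd(62, 49) = 1.
1 divides 35, so solutions exist.
Back-substitute for Bézout coefficients:
  1 = 10 - 3*3
  ... = 49*(19) + 62*(-15)
Scale by 35/1 = 35: (u₀, v₀) = (665, -525).
General solution: u = 665 + 62t, v = -525 - 49t for integer t.
u ≥ 0: smallest is 665 mod 62 = 45 (at t = -10), with v = -35.

45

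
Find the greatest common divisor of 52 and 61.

gcd(61, 52):
  61 = 1*52 + 9
  52 = 5*9 + 7
  9 = 1*7 + 2
  7 = 3*2 + 1
  2 = 2*1
so gcd(61, 52) = 1.

1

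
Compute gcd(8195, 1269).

1

gcd(8195, 1269):
  8195 = 6*1269 + 581
  1269 = 2*581 + 107
  581 = 5*107 + 46
  107 = 2*46 + 15
  46 = 3*15 + 1
  15 = 15*1
so gcd(8195, 1269) = 1.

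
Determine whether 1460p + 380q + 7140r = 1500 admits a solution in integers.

yes

gcd(1460, 380) = 20.
gcd(20, 7140) = 20.
20 divides 1500, so integer solutions exist.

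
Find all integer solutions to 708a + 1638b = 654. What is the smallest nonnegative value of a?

31

gcd(1638, 708) = 6.
6 divides 654, so solutions exist.
By Bézout, 708*(118) + 1638*(-51) = 6.
Scale by 654/6 = 109: (a₀, b₀) = (12862, -5559).
General solution: a = 12862 + 273t, b = -5559 - 118t for integer t.
a ≥ 0: smallest is 12862 mod 273 = 31 (at t = -47), with b = -13.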